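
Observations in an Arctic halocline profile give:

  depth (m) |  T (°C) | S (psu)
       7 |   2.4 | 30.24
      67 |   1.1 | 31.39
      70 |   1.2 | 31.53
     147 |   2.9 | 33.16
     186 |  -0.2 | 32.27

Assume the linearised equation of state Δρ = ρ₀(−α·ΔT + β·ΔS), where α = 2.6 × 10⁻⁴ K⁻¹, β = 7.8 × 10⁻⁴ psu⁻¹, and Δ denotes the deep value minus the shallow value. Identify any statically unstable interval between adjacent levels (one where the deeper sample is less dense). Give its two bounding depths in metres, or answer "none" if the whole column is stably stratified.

Evaluate Δρ/ρ₀ = −αΔT + βΔS across each adjacent pair:
  7–67 m: −αΔT+βΔS = −(2.6 × 10⁻⁴)(-1.3)+(7.8 × 10⁻⁴)(+1.15) = 1.2 × 10⁻³ → stable
  67–70 m: −αΔT+βΔS = −(2.6 × 10⁻⁴)(+0.1)+(7.8 × 10⁻⁴)(+0.14) = 8.3 × 10⁻⁵ → stable
  70–147 m: −αΔT+βΔS = −(2.6 × 10⁻⁴)(+1.7)+(7.8 × 10⁻⁴)(+1.63) = 8.3 × 10⁻⁴ → stable
  147–186 m: −αΔT+βΔS = −(2.6 × 10⁻⁴)(-3.1)+(7.8 × 10⁻⁴)(-0.89) = 1.1 × 10⁻⁴ → stable
Every interval has Δρ > 0: the column is stably stratified throughout.

none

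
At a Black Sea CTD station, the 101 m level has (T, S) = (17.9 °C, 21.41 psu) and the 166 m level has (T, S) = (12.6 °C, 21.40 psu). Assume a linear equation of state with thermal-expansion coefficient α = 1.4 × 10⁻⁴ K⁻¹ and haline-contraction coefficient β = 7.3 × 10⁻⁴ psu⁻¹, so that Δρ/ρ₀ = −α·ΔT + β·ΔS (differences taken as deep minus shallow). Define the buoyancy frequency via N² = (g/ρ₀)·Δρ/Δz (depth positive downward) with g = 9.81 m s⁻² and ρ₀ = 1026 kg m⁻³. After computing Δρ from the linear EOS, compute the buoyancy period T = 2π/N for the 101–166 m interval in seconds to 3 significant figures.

ΔT = -5.3 K, ΔS = -0.01 psu (deep − shallow).
Δρ/ρ₀ = −αΔT + βΔS = 7.42 × 10⁻⁴ − 7.30 × 10⁻⁶ = 7.347 × 10⁻⁴, so Δρ ≈ 0.7538 kg m⁻³.
N² = (g/ρ₀)·Δρ/Δz = g·(Δρ/ρ₀)/Δz = 9.81 × 7.347 × 10⁻⁴ / 65 = 1.1088 × 10⁻⁴ s⁻².
N = √(1.1088 × 10⁻⁴) = 0.010530 rad s⁻¹ → T = 2π/N = 596.69 s ≈ 597 s.

597 s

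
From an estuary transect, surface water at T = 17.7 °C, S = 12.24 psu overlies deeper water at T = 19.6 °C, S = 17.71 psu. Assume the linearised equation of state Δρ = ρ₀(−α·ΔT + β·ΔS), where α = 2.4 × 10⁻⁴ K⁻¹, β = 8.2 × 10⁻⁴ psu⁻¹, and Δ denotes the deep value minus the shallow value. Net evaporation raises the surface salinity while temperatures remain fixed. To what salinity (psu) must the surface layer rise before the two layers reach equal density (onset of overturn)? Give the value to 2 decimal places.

17.15 psu

Neutral buoyancy requires −α(T_deep − T_surf) + β(S_deep − S_surf′) = 0.
S_surf′ = S_deep − (α/β)·ΔT = 17.71 − (2.4 × 10⁻⁴/8.2 × 10⁻⁴)·(+1.9) = 17.1539 psu.
Increase required: 17.1539 − 12.24 = 4.9139 psu.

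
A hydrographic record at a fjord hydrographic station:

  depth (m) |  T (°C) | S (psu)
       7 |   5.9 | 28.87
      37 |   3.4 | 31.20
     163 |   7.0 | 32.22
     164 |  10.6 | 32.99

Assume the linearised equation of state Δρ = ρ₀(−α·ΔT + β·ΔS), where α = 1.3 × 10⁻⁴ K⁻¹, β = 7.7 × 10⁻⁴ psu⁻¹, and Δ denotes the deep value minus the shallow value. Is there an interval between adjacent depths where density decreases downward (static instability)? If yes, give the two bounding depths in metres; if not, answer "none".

none

Evaluate Δρ/ρ₀ = −αΔT + βΔS across each adjacent pair:
  7–37 m: −αΔT+βΔS = −(1.3 × 10⁻⁴)(-2.5)+(7.7 × 10⁻⁴)(+2.33) = 2.1 × 10⁻³ → stable
  37–163 m: −αΔT+βΔS = −(1.3 × 10⁻⁴)(+3.6)+(7.7 × 10⁻⁴)(+1.02) = 3.2 × 10⁻⁴ → stable
  163–164 m: −αΔT+βΔS = −(1.3 × 10⁻⁴)(+3.6)+(7.7 × 10⁻⁴)(+0.77) = 1.2 × 10⁻⁴ → stable
Every interval has Δρ > 0: the column is stably stratified throughout.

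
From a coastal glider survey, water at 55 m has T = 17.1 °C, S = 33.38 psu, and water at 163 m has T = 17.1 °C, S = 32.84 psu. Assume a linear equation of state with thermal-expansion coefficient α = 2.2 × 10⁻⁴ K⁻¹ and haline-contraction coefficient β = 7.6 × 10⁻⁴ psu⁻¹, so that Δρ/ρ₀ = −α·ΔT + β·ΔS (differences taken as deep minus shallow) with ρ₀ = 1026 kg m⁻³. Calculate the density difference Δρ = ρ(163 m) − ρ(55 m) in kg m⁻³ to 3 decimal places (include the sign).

ΔT = +0.0 K, ΔS = -0.54 psu (deep − shallow).
Δρ/ρ₀ = −(2.2 × 10⁻⁴)(+0.0) + (7.6 × 10⁻⁴)(-0.54) = -4.104 × 10⁻⁴.
Δρ = 1026 × (-4.104 × 10⁻⁴) = -0.421 kg m⁻³.
Negative Δρ: lighter below, statically unstable.

-0.421 kg m⁻³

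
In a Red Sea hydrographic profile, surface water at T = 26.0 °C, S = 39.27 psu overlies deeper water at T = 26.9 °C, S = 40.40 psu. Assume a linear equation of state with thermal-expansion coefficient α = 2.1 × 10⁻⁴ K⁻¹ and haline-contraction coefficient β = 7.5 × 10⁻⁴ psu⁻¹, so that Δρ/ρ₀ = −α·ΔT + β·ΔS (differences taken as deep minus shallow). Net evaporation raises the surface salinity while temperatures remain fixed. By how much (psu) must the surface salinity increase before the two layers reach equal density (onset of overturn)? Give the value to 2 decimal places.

Neutral buoyancy requires −α(T_deep − T_surf) + β(S_deep − S_surf′) = 0.
S_surf′ = S_deep − (α/β)·ΔT = 40.40 − (2.1 × 10⁻⁴/7.5 × 10⁻⁴)·(+0.9) = 40.1480 psu.
Increase required: 40.1480 − 39.27 = 0.8780 psu.

0.88 psu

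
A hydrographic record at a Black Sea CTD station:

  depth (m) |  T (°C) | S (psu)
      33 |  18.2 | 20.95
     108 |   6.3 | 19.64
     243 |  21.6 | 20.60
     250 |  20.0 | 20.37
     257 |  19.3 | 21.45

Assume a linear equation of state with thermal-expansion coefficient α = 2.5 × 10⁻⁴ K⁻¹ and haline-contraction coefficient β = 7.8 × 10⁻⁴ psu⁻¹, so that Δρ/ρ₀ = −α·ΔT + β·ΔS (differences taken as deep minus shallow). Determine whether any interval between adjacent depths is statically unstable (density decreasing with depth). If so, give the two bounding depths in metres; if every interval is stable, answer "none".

Evaluate Δρ/ρ₀ = −αΔT + βΔS across each adjacent pair:
  33–108 m: −αΔT+βΔS = −(2.5 × 10⁻⁴)(-11.9)+(7.8 × 10⁻⁴)(-1.31) = 2.0 × 10⁻³ → stable
  108–243 m: −αΔT+βΔS = −(2.5 × 10⁻⁴)(+15.3)+(7.8 × 10⁻⁴)(+0.96) = -3.1 × 10⁻³ → UNSTABLE
  243–250 m: −αΔT+βΔS = −(2.5 × 10⁻⁴)(-1.6)+(7.8 × 10⁻⁴)(-0.23) = 2.2 × 10⁻⁴ → stable
  250–257 m: −αΔT+βΔS = −(2.5 × 10⁻⁴)(-0.7)+(7.8 × 10⁻⁴)(+1.08) = 1.0 × 10⁻³ → stable
The 108–243 m interval has Δρ < 0: lighter water underlies denser water.

108–243 m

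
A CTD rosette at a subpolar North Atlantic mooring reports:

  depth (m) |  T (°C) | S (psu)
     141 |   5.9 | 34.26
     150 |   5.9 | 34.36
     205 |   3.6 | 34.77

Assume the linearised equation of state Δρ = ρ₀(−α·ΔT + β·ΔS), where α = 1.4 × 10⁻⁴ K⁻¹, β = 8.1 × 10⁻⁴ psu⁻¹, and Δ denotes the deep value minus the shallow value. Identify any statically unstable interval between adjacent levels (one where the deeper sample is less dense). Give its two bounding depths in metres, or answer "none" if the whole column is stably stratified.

none

Evaluate Δρ/ρ₀ = −αΔT + βΔS across each adjacent pair:
  141–150 m: −αΔT+βΔS = −(1.4 × 10⁻⁴)(+0.0)+(8.1 × 10⁻⁴)(+0.10) = 8.1 × 10⁻⁵ → stable
  150–205 m: −αΔT+βΔS = −(1.4 × 10⁻⁴)(-2.3)+(8.1 × 10⁻⁴)(+0.41) = 6.5 × 10⁻⁴ → stable
Every interval has Δρ > 0: the column is stably stratified throughout.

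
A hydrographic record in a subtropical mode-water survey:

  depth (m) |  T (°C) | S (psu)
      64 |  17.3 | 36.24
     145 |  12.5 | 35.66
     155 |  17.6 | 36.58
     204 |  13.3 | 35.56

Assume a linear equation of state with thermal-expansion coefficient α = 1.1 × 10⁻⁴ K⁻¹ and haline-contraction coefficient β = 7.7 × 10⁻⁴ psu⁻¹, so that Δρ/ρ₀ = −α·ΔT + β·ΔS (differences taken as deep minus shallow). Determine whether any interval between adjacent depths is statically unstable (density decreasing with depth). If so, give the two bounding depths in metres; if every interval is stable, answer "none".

155–204 m

Evaluate Δρ/ρ₀ = −αΔT + βΔS across each adjacent pair:
  64–145 m: −αΔT+βΔS = −(1.1 × 10⁻⁴)(-4.8)+(7.7 × 10⁻⁴)(-0.58) = 8.1 × 10⁻⁵ → stable
  145–155 m: −αΔT+βΔS = −(1.1 × 10⁻⁴)(+5.1)+(7.7 × 10⁻⁴)(+0.92) = 1.5 × 10⁻⁴ → stable
  155–204 m: −αΔT+βΔS = −(1.1 × 10⁻⁴)(-4.3)+(7.7 × 10⁻⁴)(-1.02) = -3.1 × 10⁻⁴ → UNSTABLE
The 155–204 m interval has Δρ < 0: lighter water underlies denser water.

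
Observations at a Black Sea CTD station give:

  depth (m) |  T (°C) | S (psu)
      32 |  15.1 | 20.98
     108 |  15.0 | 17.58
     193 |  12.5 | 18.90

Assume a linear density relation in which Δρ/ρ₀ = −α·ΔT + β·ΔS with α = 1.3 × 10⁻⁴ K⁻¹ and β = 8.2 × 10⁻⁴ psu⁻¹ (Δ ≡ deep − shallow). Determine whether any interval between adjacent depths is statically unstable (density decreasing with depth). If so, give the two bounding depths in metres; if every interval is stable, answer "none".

32–108 m

Evaluate Δρ/ρ₀ = −αΔT + βΔS across each adjacent pair:
  32–108 m: −αΔT+βΔS = −(1.3 × 10⁻⁴)(-0.1)+(8.2 × 10⁻⁴)(-3.40) = -2.8 × 10⁻³ → UNSTABLE
  108–193 m: −αΔT+βΔS = −(1.3 × 10⁻⁴)(-2.5)+(8.2 × 10⁻⁴)(+1.32) = 1.4 × 10⁻³ → stable
The 32–108 m interval has Δρ < 0: lighter water underlies denser water.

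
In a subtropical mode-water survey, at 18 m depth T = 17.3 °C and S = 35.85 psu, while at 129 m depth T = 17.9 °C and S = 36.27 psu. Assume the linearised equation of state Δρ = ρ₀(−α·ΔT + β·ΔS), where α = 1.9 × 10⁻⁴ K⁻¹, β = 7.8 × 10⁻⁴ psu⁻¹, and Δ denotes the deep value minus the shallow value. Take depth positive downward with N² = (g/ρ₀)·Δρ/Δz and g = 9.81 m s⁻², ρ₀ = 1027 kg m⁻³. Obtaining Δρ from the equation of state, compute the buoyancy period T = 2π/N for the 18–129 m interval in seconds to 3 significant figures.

1.45 × 10³ s

ΔT = +0.6 K, ΔS = +0.42 psu (deep − shallow).
Δρ/ρ₀ = −αΔT + βΔS = -1.14 × 10⁻⁴ + 3.276 × 10⁻⁴ = 2.136 × 10⁻⁴, so Δρ ≈ 0.2194 kg m⁻³.
N² = (g/ρ₀)·Δρ/Δz = g·(Δρ/ρ₀)/Δz = 9.81 × 2.136 × 10⁻⁴ / 111 = 1.8878 × 10⁻⁵ s⁻².
N = √(1.8878 × 10⁻⁵) = 4.3449 × 10⁻³ rad s⁻¹ → T = 2π/N = 1.4461 × 10³ s ≈ 1.45 × 10³ s.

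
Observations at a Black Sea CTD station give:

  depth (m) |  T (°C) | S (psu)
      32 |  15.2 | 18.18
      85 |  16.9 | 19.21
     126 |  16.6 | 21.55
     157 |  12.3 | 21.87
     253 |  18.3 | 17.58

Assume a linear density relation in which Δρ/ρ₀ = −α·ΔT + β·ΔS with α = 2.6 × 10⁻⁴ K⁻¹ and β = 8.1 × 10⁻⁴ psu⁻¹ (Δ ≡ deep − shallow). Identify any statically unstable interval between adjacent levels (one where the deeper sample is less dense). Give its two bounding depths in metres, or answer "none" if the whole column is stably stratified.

157–253 m

Evaluate Δρ/ρ₀ = −αΔT + βΔS across each adjacent pair:
  32–85 m: −αΔT+βΔS = −(2.6 × 10⁻⁴)(+1.7)+(8.1 × 10⁻⁴)(+1.03) = 3.9 × 10⁻⁴ → stable
  85–126 m: −αΔT+βΔS = −(2.6 × 10⁻⁴)(-0.3)+(8.1 × 10⁻⁴)(+2.34) = 2.0 × 10⁻³ → stable
  126–157 m: −αΔT+βΔS = −(2.6 × 10⁻⁴)(-4.3)+(8.1 × 10⁻⁴)(+0.32) = 1.4 × 10⁻³ → stable
  157–253 m: −αΔT+βΔS = −(2.6 × 10⁻⁴)(+6.0)+(8.1 × 10⁻⁴)(-4.29) = -5.0 × 10⁻³ → UNSTABLE
The 157–253 m interval has Δρ < 0: lighter water underlies denser water.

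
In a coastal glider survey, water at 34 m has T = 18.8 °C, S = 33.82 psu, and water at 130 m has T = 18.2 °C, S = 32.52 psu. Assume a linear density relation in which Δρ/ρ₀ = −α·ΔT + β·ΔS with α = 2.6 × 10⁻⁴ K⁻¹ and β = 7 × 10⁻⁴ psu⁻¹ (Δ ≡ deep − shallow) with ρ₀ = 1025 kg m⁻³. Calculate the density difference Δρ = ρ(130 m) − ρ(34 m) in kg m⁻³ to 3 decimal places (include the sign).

ΔT = -0.6 K, ΔS = -1.30 psu (deep − shallow).
Δρ/ρ₀ = −(2.6 × 10⁻⁴)(-0.6) + (7 × 10⁻⁴)(-1.30) = -7.54 × 10⁻⁴.
Δρ = 1025 × (-7.54 × 10⁻⁴) = -0.773 kg m⁻³.
Negative Δρ: lighter below, statically unstable.

-0.773 kg m⁻³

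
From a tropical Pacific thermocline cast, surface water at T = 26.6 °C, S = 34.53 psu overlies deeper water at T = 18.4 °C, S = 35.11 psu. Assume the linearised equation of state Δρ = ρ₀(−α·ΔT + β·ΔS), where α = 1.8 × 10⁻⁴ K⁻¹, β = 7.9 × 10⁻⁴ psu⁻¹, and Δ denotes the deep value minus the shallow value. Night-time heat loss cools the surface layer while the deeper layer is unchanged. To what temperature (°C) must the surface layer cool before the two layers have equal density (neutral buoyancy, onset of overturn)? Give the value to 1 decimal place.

15.9 °C

Neutral buoyancy requires Δρ = 0, i.e. −α(T_deep − T_surf′) + β(S_deep − S_surf) = 0.
T_surf′ = T_deep − (β/α)·ΔS = 18.4 − (7.9 × 10⁻⁴/1.8 × 10⁻⁴)·(+0.58) = 15.854 °C.
Cooling required: 26.6 − (15.854) = 10.746 °C.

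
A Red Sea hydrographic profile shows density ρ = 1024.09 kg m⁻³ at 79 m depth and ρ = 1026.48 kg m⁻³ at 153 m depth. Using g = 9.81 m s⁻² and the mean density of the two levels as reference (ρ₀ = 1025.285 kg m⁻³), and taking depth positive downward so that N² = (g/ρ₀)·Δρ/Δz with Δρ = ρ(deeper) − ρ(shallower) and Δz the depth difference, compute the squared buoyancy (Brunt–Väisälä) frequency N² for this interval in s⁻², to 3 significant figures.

Δρ = 1026.48 − 1024.09 = 2.39 kg m⁻³ over Δz = 153 − 79 = 74 m.
N² = (9.81/1025.285) × (2.39/74) = 3.0902 × 10⁻⁴ s⁻² ≈ 3.09 × 10⁻⁴ s⁻².
N² > 0, so the interval is statically stable.

3.09 × 10⁻⁴ s⁻²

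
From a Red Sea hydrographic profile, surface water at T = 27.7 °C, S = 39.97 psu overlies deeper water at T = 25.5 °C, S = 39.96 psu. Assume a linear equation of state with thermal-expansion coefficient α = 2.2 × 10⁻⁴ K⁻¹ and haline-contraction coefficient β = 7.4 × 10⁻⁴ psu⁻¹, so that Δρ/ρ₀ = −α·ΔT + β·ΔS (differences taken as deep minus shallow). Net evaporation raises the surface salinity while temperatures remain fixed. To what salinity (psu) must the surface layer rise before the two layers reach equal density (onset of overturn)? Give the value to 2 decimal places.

Neutral buoyancy requires −α(T_deep − T_surf) + β(S_deep − S_surf′) = 0.
S_surf′ = S_deep − (α/β)·ΔT = 39.96 − (2.2 × 10⁻⁴/7.4 × 10⁻⁴)·(-2.2) = 40.6141 psu.
Increase required: 40.6141 − 39.97 = 0.6441 psu.

40.61 psu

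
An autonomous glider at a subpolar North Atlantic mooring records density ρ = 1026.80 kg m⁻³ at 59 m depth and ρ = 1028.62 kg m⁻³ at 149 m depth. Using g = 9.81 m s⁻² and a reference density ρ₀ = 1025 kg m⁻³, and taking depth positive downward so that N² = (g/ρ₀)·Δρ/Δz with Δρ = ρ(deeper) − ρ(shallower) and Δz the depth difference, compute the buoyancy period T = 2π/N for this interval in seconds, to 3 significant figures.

452 s

Δρ = 1028.62 − 1026.80 = 1.82 kg m⁻³ over Δz = 149 − 59 = 90 m.
N² = (9.81/1025) × (1.82/90) = 1.9354 × 10⁻⁴ s⁻².
N = √(1.9354 × 10⁻⁴) = 0.013912 rad s⁻¹, so T = 2π/N = 451.64 s ≈ 452 s.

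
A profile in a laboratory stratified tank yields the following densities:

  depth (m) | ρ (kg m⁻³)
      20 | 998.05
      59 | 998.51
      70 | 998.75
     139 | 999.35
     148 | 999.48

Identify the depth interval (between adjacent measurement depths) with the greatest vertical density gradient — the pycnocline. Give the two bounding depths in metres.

59–70 m

Compute the density gradient over each adjacent pair:
  20–59 m: Δρ/Δz = 0.46/39 = 0.012 kg m⁻⁴
  59–70 m: Δρ/Δz = 0.24/11 = 0.022 kg m⁻⁴
  70–139 m: Δρ/Δz = 0.60/69 = 8.7 × 10⁻³ kg m⁻⁴
  139–148 m: Δρ/Δz = 0.13/9 = 0.014 kg m⁻⁴
The largest gradient is in the 59–70 m interval — the pycnocline.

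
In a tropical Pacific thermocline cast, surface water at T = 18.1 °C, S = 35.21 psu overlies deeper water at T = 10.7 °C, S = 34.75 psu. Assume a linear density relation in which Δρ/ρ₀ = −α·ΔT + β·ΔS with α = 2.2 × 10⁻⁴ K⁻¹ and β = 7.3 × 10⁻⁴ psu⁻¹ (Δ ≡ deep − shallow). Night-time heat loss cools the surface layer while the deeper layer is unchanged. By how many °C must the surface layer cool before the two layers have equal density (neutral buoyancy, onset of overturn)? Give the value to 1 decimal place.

5.9 °C

Neutral buoyancy requires Δρ = 0, i.e. −α(T_deep − T_surf′) + β(S_deep − S_surf) = 0.
T_surf′ = T_deep − (β/α)·ΔS = 10.7 − (7.3 × 10⁻⁴/2.2 × 10⁻⁴)·(-0.46) = 12.226 °C.
Cooling required: 18.1 − (12.226) = 5.874 °C.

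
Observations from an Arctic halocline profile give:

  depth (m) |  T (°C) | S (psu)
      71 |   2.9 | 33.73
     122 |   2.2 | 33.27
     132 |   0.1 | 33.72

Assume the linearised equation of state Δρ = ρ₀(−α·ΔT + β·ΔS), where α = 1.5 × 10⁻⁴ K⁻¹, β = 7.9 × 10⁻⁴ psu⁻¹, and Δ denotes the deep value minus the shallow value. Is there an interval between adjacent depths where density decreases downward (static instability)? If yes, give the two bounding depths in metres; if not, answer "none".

71–122 m

Evaluate Δρ/ρ₀ = −αΔT + βΔS across each adjacent pair:
  71–122 m: −αΔT+βΔS = −(1.5 × 10⁻⁴)(-0.7)+(7.9 × 10⁻⁴)(-0.46) = -2.6 × 10⁻⁴ → UNSTABLE
  122–132 m: −αΔT+βΔS = −(1.5 × 10⁻⁴)(-2.1)+(7.9 × 10⁻⁴)(+0.45) = 6.7 × 10⁻⁴ → stable
The 71–122 m interval has Δρ < 0: lighter water underlies denser water.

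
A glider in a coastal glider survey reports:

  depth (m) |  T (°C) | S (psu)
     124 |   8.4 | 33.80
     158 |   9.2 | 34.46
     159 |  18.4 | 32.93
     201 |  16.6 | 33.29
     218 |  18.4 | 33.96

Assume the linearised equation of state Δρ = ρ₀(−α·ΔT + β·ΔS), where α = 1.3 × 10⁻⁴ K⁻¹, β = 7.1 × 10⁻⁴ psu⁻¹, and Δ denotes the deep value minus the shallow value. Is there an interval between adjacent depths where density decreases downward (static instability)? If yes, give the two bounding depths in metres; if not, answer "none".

158–159 m

Evaluate Δρ/ρ₀ = −αΔT + βΔS across each adjacent pair:
  124–158 m: −αΔT+βΔS = −(1.3 × 10⁻⁴)(+0.8)+(7.1 × 10⁻⁴)(+0.66) = 3.6 × 10⁻⁴ → stable
  158–159 m: −αΔT+βΔS = −(1.3 × 10⁻⁴)(+9.2)+(7.1 × 10⁻⁴)(-1.53) = -2.3 × 10⁻³ → UNSTABLE
  159–201 m: −αΔT+βΔS = −(1.3 × 10⁻⁴)(-1.8)+(7.1 × 10⁻⁴)(+0.36) = 4.9 × 10⁻⁴ → stable
  201–218 m: −αΔT+βΔS = −(1.3 × 10⁻⁴)(+1.8)+(7.1 × 10⁻⁴)(+0.67) = 2.4 × 10⁻⁴ → stable
The 158–159 m interval has Δρ < 0: lighter water underlies denser water.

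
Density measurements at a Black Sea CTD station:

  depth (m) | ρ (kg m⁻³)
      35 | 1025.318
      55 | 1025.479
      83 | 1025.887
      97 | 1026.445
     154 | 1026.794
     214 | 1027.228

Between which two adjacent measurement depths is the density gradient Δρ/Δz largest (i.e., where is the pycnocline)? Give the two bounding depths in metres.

Compute the density gradient over each adjacent pair:
  35–55 m: Δρ/Δz = 0.161/20 = 8.0 × 10⁻³ kg m⁻⁴
  55–83 m: Δρ/Δz = 0.408/28 = 0.015 kg m⁻⁴
  83–97 m: Δρ/Δz = 0.558/14 = 0.040 kg m⁻⁴
  97–154 m: Δρ/Δz = 0.349/57 = 6.1 × 10⁻³ kg m⁻⁴
  154–214 m: Δρ/Δz = 0.434/60 = 7.2 × 10⁻³ kg m⁻⁴
The largest gradient is in the 83–97 m interval — the pycnocline.

83–97 m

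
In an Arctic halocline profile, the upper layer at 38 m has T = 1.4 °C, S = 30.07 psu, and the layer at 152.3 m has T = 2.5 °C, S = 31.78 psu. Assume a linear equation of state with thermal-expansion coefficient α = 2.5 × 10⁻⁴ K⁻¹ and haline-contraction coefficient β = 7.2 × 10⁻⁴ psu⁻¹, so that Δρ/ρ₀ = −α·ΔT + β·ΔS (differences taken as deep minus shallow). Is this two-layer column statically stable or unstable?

stable

ΔT = 2.5 − 1.4 = +1.1 K and ΔS = 31.78 − 30.07 = +1.71 psu (deep − shallow).
−αΔT = -2.75 × 10⁻⁴; βΔS = 1.2312 × 10⁻³; sum Δρ/ρ₀ = 9.562 × 10⁻⁴.
Δρ/ρ₀ > 0, so Δρ > 0: deeper water is denser → statically stable.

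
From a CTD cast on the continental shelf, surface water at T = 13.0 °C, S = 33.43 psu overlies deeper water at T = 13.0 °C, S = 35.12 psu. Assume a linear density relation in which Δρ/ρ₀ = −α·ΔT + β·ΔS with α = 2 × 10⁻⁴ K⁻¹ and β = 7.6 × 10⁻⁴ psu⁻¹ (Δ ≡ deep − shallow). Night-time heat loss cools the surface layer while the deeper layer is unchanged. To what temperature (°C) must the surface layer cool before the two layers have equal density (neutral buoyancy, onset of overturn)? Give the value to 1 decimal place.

6.6 °C

Neutral buoyancy requires Δρ = 0, i.e. −α(T_deep − T_surf′) + β(S_deep − S_surf) = 0.
T_surf′ = T_deep − (β/α)·ΔS = 13.0 − (7.6 × 10⁻⁴/2 × 10⁻⁴)·(+1.69) = 6.578 °C.
Cooling required: 13.0 − (6.578) = 6.422 °C.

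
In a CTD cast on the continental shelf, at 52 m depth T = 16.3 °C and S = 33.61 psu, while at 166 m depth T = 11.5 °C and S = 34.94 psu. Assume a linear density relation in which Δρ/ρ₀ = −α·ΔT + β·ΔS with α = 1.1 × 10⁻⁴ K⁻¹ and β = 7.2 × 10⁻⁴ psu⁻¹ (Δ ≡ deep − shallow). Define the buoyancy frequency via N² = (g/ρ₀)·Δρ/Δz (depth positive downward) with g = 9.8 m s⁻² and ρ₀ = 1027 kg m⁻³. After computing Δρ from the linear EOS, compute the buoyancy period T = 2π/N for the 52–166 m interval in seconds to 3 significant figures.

ΔT = -4.8 K, ΔS = +1.33 psu (deep − shallow).
Δρ/ρ₀ = −αΔT + βΔS = 5.28 × 10⁻⁴ + 9.576 × 10⁻⁴ = 1.4856 × 10⁻³, so Δρ ≈ 1.526 kg m⁻³.
N² = (g/ρ₀)·Δρ/Δz = g·(Δρ/ρ₀)/Δz = 9.8 × 1.4856 × 10⁻³ / 114 = 1.2771 × 10⁻⁴ s⁻².
N = √(1.2771 × 10⁻⁴) = 0.011301 rad s⁻¹ → T = 2π/N = 555.98 s ≈ 556 s.

556 s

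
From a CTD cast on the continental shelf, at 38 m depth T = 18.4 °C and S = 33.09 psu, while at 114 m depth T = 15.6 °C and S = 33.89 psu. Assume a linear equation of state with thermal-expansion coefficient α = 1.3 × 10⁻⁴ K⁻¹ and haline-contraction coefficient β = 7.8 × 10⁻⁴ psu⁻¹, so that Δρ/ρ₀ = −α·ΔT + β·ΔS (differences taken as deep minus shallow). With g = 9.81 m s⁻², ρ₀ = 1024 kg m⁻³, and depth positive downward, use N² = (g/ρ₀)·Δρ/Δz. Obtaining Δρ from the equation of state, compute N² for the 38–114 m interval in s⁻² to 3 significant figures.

ΔT = -2.8 K, ΔS = +0.80 psu (deep − shallow).
Δρ/ρ₀ = −αΔT + βΔS = 3.64 × 10⁻⁴ + 6.24 × 10⁻⁴ = 9.88 × 10⁻⁴, so Δρ ≈ 1.012 kg m⁻³.
N² = (g/ρ₀)·Δρ/Δz = g·(Δρ/ρ₀)/Δz = 9.81 × 9.88 × 10⁻⁴ / 76 = 1.2753 × 10⁻⁴ s⁻² ≈ 1.28 × 10⁻⁴ s⁻².

1.28 × 10⁻⁴ s⁻²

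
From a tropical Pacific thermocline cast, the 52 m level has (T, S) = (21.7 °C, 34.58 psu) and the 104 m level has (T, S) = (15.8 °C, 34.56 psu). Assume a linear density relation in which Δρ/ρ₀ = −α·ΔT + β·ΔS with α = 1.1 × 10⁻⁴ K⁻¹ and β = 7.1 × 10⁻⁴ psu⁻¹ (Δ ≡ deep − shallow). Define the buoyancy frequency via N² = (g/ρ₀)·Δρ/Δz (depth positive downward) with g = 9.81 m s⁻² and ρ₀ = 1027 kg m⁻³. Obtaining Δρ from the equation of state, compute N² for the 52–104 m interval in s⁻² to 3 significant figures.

ΔT = -5.9 K, ΔS = -0.02 psu (deep − shallow).
Δρ/ρ₀ = −αΔT + βΔS = 6.49 × 10⁻⁴ − 1.42 × 10⁻⁵ = 6.348 × 10⁻⁴, so Δρ ≈ 0.6519 kg m⁻³.
N² = (g/ρ₀)·Δρ/Δz = g·(Δρ/ρ₀)/Δz = 9.81 × 6.348 × 10⁻⁴ / 52 = 1.1976 × 10⁻⁴ s⁻² ≈ 1.20 × 10⁻⁴ s⁻².

1.20 × 10⁻⁴ s⁻²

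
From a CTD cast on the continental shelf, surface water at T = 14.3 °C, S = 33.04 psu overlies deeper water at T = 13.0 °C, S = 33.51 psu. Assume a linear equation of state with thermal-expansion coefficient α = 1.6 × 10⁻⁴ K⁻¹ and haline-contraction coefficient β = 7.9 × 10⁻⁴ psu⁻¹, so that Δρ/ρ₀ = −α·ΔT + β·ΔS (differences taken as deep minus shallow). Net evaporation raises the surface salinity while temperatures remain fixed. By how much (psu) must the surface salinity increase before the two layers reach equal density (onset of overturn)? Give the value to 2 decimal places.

Neutral buoyancy requires −α(T_deep − T_surf) + β(S_deep − S_surf′) = 0.
S_surf′ = S_deep − (α/β)·ΔT = 33.51 − (1.6 × 10⁻⁴/7.9 × 10⁻⁴)·(-1.3) = 33.7733 psu.
Increase required: 33.7733 − 33.04 = 0.7333 psu.

0.73 psu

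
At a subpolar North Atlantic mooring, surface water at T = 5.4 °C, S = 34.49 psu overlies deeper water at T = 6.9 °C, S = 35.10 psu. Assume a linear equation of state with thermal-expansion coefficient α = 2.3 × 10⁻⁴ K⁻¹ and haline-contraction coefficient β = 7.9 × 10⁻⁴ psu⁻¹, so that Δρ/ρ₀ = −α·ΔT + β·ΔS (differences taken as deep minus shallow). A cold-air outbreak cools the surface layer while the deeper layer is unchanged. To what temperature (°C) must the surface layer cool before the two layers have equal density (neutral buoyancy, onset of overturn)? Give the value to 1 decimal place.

Neutral buoyancy requires Δρ = 0, i.e. −α(T_deep − T_surf′) + β(S_deep − S_surf) = 0.
T_surf′ = T_deep − (β/α)·ΔS = 6.9 − (7.9 × 10⁻⁴/2.3 × 10⁻⁴)·(+0.61) = 4.805 °C.
Cooling required: 5.4 − (4.805) = 0.595 °C.

4.8 °C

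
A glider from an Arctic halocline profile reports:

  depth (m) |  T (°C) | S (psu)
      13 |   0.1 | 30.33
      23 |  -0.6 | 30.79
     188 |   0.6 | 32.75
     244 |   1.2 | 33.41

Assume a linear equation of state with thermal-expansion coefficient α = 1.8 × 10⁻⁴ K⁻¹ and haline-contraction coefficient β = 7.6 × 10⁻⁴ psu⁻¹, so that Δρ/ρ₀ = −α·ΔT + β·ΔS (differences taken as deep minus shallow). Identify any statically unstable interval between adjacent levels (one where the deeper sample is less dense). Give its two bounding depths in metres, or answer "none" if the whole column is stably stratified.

Evaluate Δρ/ρ₀ = −αΔT + βΔS across each adjacent pair:
  13–23 m: −αΔT+βΔS = −(1.8 × 10⁻⁴)(-0.7)+(7.6 × 10⁻⁴)(+0.46) = 4.8 × 10⁻⁴ → stable
  23–188 m: −αΔT+βΔS = −(1.8 × 10⁻⁴)(+1.2)+(7.6 × 10⁻⁴)(+1.96) = 1.3 × 10⁻³ → stable
  188–244 m: −αΔT+βΔS = −(1.8 × 10⁻⁴)(+0.6)+(7.6 × 10⁻⁴)(+0.66) = 3.9 × 10⁻⁴ → stable
Every interval has Δρ > 0: the column is stably stratified throughout.

none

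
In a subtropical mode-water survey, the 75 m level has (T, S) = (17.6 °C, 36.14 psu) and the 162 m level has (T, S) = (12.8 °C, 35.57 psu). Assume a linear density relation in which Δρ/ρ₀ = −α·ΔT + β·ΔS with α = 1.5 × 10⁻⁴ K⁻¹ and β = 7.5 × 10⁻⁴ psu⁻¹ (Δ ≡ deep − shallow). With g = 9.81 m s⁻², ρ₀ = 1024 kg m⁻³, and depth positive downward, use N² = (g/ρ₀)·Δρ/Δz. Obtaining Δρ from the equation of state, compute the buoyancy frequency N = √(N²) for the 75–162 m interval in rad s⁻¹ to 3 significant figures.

ΔT = -4.8 K, ΔS = -0.57 psu (deep − shallow).
Δρ/ρ₀ = −αΔT + βΔS = 7.20 × 10⁻⁴ − 4.275 × 10⁻⁴ = 2.925 × 10⁻⁴, so Δρ ≈ 0.2995 kg m⁻³.
N² = (g/ρ₀)·Δρ/Δz = g·(Δρ/ρ₀)/Δz = 9.81 × 2.925 × 10⁻⁴ / 87 = 3.2982 × 10⁻⁵ s⁻².
N = √(3.2982 × 10⁻⁵) = 5.7430 × 10⁻³ rad s⁻¹ ≈ 5.74 × 10⁻³ rad s⁻¹.

5.74 × 10⁻³ rad s⁻¹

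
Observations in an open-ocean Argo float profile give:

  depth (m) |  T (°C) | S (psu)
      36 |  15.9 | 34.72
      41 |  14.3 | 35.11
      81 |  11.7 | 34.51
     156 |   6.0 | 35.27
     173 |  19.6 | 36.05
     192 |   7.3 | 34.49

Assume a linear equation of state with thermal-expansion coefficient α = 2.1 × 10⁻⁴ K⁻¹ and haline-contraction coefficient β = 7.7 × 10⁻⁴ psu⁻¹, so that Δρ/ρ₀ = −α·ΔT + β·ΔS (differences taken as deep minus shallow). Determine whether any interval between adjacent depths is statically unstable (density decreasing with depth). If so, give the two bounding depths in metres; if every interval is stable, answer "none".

156–173 m

Evaluate Δρ/ρ₀ = −αΔT + βΔS across each adjacent pair:
  36–41 m: −αΔT+βΔS = −(2.1 × 10⁻⁴)(-1.6)+(7.7 × 10⁻⁴)(+0.39) = 6.4 × 10⁻⁴ → stable
  41–81 m: −αΔT+βΔS = −(2.1 × 10⁻⁴)(-2.6)+(7.7 × 10⁻⁴)(-0.60) = 8.4 × 10⁻⁵ → stable
  81–156 m: −αΔT+βΔS = −(2.1 × 10⁻⁴)(-5.7)+(7.7 × 10⁻⁴)(+0.76) = 1.8 × 10⁻³ → stable
  156–173 m: −αΔT+βΔS = −(2.1 × 10⁻⁴)(+13.6)+(7.7 × 10⁻⁴)(+0.78) = -2.3 × 10⁻³ → UNSTABLE
  173–192 m: −αΔT+βΔS = −(2.1 × 10⁻⁴)(-12.3)+(7.7 × 10⁻⁴)(-1.56) = 1.4 × 10⁻³ → stable
The 156–173 m interval has Δρ < 0: lighter water underlies denser water.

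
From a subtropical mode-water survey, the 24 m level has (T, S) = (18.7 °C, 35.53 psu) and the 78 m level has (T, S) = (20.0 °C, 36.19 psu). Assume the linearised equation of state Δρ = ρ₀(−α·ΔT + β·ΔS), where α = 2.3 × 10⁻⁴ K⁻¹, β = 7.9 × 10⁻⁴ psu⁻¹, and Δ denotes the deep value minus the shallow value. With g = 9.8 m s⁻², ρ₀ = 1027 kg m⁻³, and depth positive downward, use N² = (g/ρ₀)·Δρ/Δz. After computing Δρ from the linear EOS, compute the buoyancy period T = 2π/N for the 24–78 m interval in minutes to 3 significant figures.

16.5 min

ΔT = +1.3 K, ΔS = +0.66 psu (deep − shallow).
Δρ/ρ₀ = −αΔT + βΔS = -2.99 × 10⁻⁴ + 5.214 × 10⁻⁴ = 2.224 × 10⁻⁴, so Δρ ≈ 0.2284 kg m⁻³.
N² = (g/ρ₀)·Δρ/Δz = g·(Δρ/ρ₀)/Δz = 9.8 × 2.224 × 10⁻⁴ / 54 = 4.0361 × 10⁻⁵ s⁻².
N = √(4.0361 × 10⁻⁵) = 6.3530 × 10⁻³ rad s⁻¹ → T = 2π/N = 989.01 s = 16.483 min ≈ 16.5 min.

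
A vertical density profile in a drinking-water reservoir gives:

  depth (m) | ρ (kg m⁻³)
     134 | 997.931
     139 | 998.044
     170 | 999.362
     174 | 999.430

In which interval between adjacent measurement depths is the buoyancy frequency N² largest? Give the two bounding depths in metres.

139–170 m

Compute the density gradient over each adjacent pair:
  134–139 m: Δρ/Δz = 0.113/5 = 0.023 kg m⁻⁴
  139–170 m: Δρ/Δz = 1.318/31 = 0.043 kg m⁻⁴
  170–174 m: Δρ/Δz = 0.068/4 = 0.017 kg m⁻⁴
The largest gradient is in the 139–170 m interval — the pycnocline.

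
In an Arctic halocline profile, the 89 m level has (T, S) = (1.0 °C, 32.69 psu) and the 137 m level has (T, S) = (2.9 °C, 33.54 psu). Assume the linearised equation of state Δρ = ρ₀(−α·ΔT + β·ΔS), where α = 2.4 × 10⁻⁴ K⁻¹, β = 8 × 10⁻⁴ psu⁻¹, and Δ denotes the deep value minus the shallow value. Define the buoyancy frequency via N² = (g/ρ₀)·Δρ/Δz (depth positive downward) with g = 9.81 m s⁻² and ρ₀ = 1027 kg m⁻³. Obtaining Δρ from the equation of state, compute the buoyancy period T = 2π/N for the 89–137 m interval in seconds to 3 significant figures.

929 s

ΔT = +1.9 K, ΔS = +0.85 psu (deep − shallow).
Δρ/ρ₀ = −αΔT + βΔS = -4.56 × 10⁻⁴ + 6.80 × 10⁻⁴ = 2.24 × 10⁻⁴, so Δρ ≈ 0.2300 kg m⁻³.
N² = (g/ρ₀)·Δρ/Δz = g·(Δρ/ρ₀)/Δz = 9.81 × 2.24 × 10⁻⁴ / 48 = 4.5780 × 10⁻⁵ s⁻².
N = √(4.5780 × 10⁻⁵) = 6.7661 × 10⁻³ rad s⁻¹ → T = 2π/N = 928.63 s ≈ 929 s.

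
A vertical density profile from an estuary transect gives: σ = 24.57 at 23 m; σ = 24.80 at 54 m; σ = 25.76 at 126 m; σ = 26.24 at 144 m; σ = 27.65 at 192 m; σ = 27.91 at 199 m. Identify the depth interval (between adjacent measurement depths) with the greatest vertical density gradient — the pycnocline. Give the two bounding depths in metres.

Compute the density gradient over each adjacent pair:
  23–54 m: Δρ/Δz = 0.23/31 = 7.4 × 10⁻³ kg m⁻⁴
  54–126 m: Δρ/Δz = 0.96/72 = 0.013 kg m⁻⁴
  126–144 m: Δρ/Δz = 0.48/18 = 0.027 kg m⁻⁴
  144–192 m: Δρ/Δz = 1.41/48 = 0.029 kg m⁻⁴
  192–199 m: Δρ/Δz = 0.26/7 = 0.037 kg m⁻⁴
The largest gradient is in the 192–199 m interval — the pycnocline.

192–199 m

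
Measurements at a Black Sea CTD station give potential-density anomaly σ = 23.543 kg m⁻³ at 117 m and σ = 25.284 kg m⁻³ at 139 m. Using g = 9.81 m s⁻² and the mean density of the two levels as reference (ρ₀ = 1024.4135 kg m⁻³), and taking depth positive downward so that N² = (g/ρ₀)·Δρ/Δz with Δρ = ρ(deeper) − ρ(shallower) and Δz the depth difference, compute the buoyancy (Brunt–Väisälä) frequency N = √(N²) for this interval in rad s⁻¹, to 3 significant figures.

0.0275 rad s⁻¹

Δρ = 1025.284 − 1023.543 = 1.741 kg m⁻³ over Δz = 139 − 117 = 22 m.
N² = (9.81/1024.4135) × (1.741/22) = 7.5783 × 10⁻⁴ s⁻².
N = √(7.5783 × 10⁻⁴) = 0.027529 rad s⁻¹ ≈ 0.0275 rad s⁻¹.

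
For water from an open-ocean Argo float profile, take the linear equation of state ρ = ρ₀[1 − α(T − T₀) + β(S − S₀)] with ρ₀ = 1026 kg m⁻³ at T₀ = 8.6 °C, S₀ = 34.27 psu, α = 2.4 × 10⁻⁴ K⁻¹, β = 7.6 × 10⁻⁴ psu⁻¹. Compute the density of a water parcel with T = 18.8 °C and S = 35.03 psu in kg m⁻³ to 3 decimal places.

1024.081 kg m⁻³

T − T₀ = +10.2 K, S − S₀ = +0.76 psu.
Bracket = 1 − α·(+10.2) + β·(+0.76) = 1 + (-1.8704 × 10⁻³) = 0.9981296.
ρ = 1026 × 0.9981296 = 1024.081 kg m⁻³.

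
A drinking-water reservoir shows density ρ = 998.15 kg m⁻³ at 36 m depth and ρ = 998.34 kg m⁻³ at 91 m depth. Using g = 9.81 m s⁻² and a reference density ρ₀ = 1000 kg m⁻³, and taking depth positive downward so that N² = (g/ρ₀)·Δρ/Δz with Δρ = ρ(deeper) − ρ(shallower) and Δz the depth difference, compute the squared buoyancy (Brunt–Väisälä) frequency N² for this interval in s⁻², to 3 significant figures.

3.39 × 10⁻⁵ s⁻²

Δρ = 998.34 − 998.15 = 0.19 kg m⁻³ over Δz = 91 − 36 = 55 m.
N² = (9.81/1000) × (0.19/55) = 3.3889 × 10⁻⁵ s⁻² ≈ 3.39 × 10⁻⁵ s⁻².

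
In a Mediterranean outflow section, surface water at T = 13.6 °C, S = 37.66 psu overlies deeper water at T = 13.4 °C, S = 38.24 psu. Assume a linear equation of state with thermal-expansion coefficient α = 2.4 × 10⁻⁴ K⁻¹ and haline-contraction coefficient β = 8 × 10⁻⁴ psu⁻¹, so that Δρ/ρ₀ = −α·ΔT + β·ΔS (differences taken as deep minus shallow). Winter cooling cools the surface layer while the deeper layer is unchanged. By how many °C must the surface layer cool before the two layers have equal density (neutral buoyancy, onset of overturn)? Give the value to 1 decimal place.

2.1 °C

Neutral buoyancy requires Δρ = 0, i.e. −α(T_deep − T_surf′) + β(S_deep − S_surf) = 0.
T_surf′ = T_deep − (β/α)·ΔS = 13.4 − (8 × 10⁻⁴/2.4 × 10⁻⁴)·(+0.58) = 11.467 °C.
Cooling required: 13.6 − (11.467) = 2.133 °C.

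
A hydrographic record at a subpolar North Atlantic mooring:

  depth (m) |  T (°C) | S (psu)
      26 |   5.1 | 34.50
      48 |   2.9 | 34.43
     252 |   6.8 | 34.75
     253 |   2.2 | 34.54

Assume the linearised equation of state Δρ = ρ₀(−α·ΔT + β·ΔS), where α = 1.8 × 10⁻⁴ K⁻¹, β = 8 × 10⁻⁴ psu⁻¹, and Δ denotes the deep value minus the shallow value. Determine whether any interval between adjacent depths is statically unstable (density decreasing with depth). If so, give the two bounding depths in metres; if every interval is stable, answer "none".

48–252 m

Evaluate Δρ/ρ₀ = −αΔT + βΔS across each adjacent pair:
  26–48 m: −αΔT+βΔS = −(1.8 × 10⁻⁴)(-2.2)+(8 × 10⁻⁴)(-0.07) = 3.4 × 10⁻⁴ → stable
  48–252 m: −αΔT+βΔS = −(1.8 × 10⁻⁴)(+3.9)+(8 × 10⁻⁴)(+0.32) = -4.5 × 10⁻⁴ → UNSTABLE
  252–253 m: −αΔT+βΔS = −(1.8 × 10⁻⁴)(-4.6)+(8 × 10⁻⁴)(-0.21) = 6.6 × 10⁻⁴ → stable
The 48–252 m interval has Δρ < 0: lighter water underlies denser water.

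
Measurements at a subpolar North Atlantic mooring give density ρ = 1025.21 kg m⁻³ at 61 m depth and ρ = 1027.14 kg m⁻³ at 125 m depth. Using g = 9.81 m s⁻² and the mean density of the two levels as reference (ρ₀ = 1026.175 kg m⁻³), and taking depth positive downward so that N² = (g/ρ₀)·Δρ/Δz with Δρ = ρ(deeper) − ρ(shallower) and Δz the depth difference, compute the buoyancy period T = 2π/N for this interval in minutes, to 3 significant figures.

6.17 min

Δρ = 1027.14 − 1025.21 = 1.93 kg m⁻³ over Δz = 125 − 61 = 64 m.
N² = (9.81/1026.175) × (1.93/64) = 2.8829 × 10⁻⁴ s⁻².
N = √(2.8829 × 10⁻⁴) = 0.016979 rad s⁻¹, so T = 2π/N = 370.06 s = 6.1677 min ≈ 6.17 min.
N² > 0, so the interval is statically stable.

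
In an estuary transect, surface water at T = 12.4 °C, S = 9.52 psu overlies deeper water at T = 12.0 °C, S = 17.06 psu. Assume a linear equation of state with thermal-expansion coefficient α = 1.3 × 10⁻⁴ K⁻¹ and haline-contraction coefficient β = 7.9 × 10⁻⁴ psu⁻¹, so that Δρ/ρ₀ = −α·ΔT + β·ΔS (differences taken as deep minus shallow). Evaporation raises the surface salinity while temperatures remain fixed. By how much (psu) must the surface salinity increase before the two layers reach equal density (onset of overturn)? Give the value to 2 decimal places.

7.61 psu

Neutral buoyancy requires −α(T_deep − T_surf) + β(S_deep − S_surf′) = 0.
S_surf′ = S_deep − (α/β)·ΔT = 17.06 − (1.3 × 10⁻⁴/7.9 × 10⁻⁴)·(-0.4) = 17.1258 psu.
Increase required: 17.1258 − 9.52 = 7.6058 psu.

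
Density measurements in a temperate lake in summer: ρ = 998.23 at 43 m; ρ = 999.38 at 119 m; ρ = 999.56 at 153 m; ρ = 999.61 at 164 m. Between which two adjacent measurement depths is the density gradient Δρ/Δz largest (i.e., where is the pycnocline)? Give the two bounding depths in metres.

Compute the density gradient over each adjacent pair:
  43–119 m: Δρ/Δz = 1.15/76 = 0.015 kg m⁻⁴
  119–153 m: Δρ/Δz = 0.18/34 = 5.3 × 10⁻³ kg m⁻⁴
  153–164 m: Δρ/Δz = 0.05/11 = 4.5 × 10⁻³ kg m⁻⁴
The largest gradient is in the 43–119 m interval — the pycnocline.

43–119 m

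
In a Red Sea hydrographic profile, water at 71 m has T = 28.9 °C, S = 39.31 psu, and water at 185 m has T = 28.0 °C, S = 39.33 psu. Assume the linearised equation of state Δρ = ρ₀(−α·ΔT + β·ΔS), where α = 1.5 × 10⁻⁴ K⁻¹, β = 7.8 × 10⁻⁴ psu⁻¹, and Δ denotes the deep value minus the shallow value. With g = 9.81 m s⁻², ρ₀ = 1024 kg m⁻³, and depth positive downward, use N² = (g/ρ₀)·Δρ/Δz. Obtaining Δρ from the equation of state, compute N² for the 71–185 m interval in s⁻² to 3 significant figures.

ΔT = -0.9 K, ΔS = +0.02 psu (deep − shallow).
Δρ/ρ₀ = −αΔT + βΔS = 1.35 × 10⁻⁴ + 1.56 × 10⁻⁵ = 1.506 × 10⁻⁴, so Δρ ≈ 0.1542 kg m⁻³.
N² = (g/ρ₀)·Δρ/Δz = g·(Δρ/ρ₀)/Δz = 9.81 × 1.506 × 10⁻⁴ / 114 = 1.2960 × 10⁻⁵ s⁻² ≈ 1.30 × 10⁻⁵ s⁻².

1.30 × 10⁻⁵ s⁻²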